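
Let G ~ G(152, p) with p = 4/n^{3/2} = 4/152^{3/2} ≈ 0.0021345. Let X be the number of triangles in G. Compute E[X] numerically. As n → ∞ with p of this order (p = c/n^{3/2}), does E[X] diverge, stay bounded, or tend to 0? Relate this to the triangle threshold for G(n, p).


Number of potential triangles: C(152, 3) = 573800.
Each occurs with probability p³ ≈ (0.0021345)³ ≈ 9.7248705e-09.
By linearity: E[X] = C(152, 3)·p³ ≈ 573800 · 9.7248705e-09 ≈ 0.00558.
Since α = 3/2 > 1, p = c/n^{3/2} = o(1/n) is below the triangle threshold p ~ 1/n. Asymptotically E[X] ~ (c³/6)·n^{3(1−α)} = (4³/6)·n^{-1.5} → 0, so by Markov's inequality G has no triangles w.h.p.

E[X] ≈ 0.00558; in regime p = Θ(1/n^{3/2}) E[X] tends to 0 (below the triangle threshold p ~ 1/n).


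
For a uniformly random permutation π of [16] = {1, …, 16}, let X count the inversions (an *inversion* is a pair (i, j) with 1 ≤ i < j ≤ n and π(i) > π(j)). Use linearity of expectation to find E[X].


Write X = Σ X_I over the C(16, 2) = 120 pairs i < j, with X_I the indicator of one inversion.
There are 120 indicators.
For each fixed pair i < j, the values π(i) and π(j) are two distinct elements of {1, …, 16} in uniformly random order; by symmetry P[π(i) > π(j)] = 1/2.
By linearity: E[X] = 120 · (1/2) = C(16, 2) · (1/2) = 120/2 = 60 ≈ 60.0000.

E[X] = 60 = 60.0000.


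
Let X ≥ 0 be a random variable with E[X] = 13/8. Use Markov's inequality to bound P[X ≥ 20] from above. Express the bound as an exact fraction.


μ = E[X] = 13/8, a = 20.
Markov: P[X ≥ 20] ≤ μ/a = (13/8)/20 = 13/160.
Numerically: ≈ 0.081.
(Since a = 20 > μ = 1.625, the bound 13/160 is < 1 and informative.)

P[X ≥ 20] ≤ 13/160 ≈ 0.081.


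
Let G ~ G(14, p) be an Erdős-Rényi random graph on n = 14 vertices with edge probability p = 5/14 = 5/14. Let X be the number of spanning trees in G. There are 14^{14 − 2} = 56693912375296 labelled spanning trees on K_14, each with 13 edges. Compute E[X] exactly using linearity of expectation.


K_14 has 14^{14 − 2} = 56693912375296 labelled spanning trees.
For each such spanning tree H, let X_H = 1 if all 13 edges of H are present in G. Then P[X_H = 1] = p^{13} = (5/14)^{13} = 1220703125/793714773254144.
By linearity: E[X] = Σ_H E[X_H] = 56693912375296 · p^{13} = 56693912375296 · 1220703125/793714773254144 = 1220703125/14.
Numerically: E[X] ≈ 8.719e+07.

E[X] = 56693912375296 · (5/14)^{13} = 1220703125/14 ≈ 8.719e+07.


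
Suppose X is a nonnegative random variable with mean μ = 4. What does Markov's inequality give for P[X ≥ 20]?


μ = E[X] = 4, a = 20.
Markov: P[X ≥ 20] ≤ μ/a = (4)/20 = 1/5.
Numerically: ≈ 0.2000.
(Since a = 20 > μ = 4.0000, the bound 1/5 is < 1 and informative.)

P[X ≥ 20] ≤ 1/5 ≈ 0.2000.


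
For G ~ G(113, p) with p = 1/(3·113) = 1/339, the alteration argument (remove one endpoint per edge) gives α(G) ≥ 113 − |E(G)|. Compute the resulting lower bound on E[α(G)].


E[|E(G)|] = C(113, 2)·p = 6328 · (1/339) = 56/3.
E[α(G)] ≥ n − E[|E(G)|] = 113 − 56/3 = 283/3.
Numerically: ≈ 94.3333.
(This is only a lower bound; the true E[α(G)] may be larger.)

E[α(G)] ≥ 283/3 ≈ 94.3333.


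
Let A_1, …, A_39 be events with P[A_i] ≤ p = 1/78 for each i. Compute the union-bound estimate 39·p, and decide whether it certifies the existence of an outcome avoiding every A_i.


Union bound: P[∪_{i=1}^{39} A_i] ≤ Σ_i P[A_i] ≤ 39·p = 39·(1/78) = 1/2.
Numerically: 1/2 ≈ 0.50000.
Is 1/2 < 1? YES.
Since P[∪ A_i] ≤ 1/2 < 1, the complement has P[∩ A_i^c] ≥ 1 − 1/2 = 1/2 > 0, so some outcome avoids every A_i.

39·p = 1/2 ≈ 0.50000; existence CERTIFIED by the union bound.


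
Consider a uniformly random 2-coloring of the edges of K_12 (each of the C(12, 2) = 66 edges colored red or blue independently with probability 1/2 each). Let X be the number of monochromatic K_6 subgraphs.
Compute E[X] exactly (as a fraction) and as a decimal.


Let X = Σ_S X_S over the C(12, 6) = 924 subsets S of size 6, where X_S = 1 if the K_6 on S is monochromatic.
For a fixed S, the K_6 on S has C(6, 2) = 15 edges. P[all 15 edges red] = (1/2)^15, and likewise for blue, so P[monochromatic] = 2·(1/2)^15 = 2^{1 − 15} = 1/16384.
By linearity of expectation: E[X] = C(12, 6) · 2^{1 − 15} = 924 · 1/16384 = 231/4096.
Numerically: E[X] ≈ 0.05640.

E[X] = C(12,6)·2^(1−C(6,2)) = 231/4096 ≈ 0.05640.


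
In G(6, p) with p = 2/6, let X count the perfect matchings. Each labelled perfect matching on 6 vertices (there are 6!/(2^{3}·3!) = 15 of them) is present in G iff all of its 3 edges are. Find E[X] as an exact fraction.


K_6 has 6!/(2^{3}·3!) = 15 labelled perfect matchings.
For each such perfect matching H, let X_H = 1 if all 3 edges of H are present in G. Then P[X_H = 1] = p^{3} = (1/3)^{3} = 1/27.
By linearity: E[X] = Σ_H E[X_H] = 15 · p^{3} = 15 · 1/27 = 5/9.
Numerically: E[X] ≈ 0.55556.

E[X] = 15 · (1/3)^{3} = 5/9 ≈ 0.55556.


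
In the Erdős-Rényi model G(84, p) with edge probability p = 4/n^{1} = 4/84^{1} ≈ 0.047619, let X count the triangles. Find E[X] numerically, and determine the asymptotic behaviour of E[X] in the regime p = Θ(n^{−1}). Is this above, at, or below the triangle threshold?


Number of potential triangles: C(84, 3) = 95284.
Each occurs with probability p³ ≈ (0.047619)³ ≈ 1.0797970e-04.
By linearity: E[X] = C(84, 3)·p³ ≈ 95284 · 1.0797970e-04 ≈ 10.28874.
Here α = 1, so p = 4/n is exactly at the triangle threshold p ~ 1/n. Asymptotically E[X] → c³/6 = 4³/6 = 32/3 ≈ 10.66667, a bounded constant. In this regime the triangle count is asymptotically Poisson(c³/6).

E[X] ≈ 10.28874; in regime p = Θ(1/n^{1}) E[X] stays bounded (at the triangle threshold p ~ 1/n).


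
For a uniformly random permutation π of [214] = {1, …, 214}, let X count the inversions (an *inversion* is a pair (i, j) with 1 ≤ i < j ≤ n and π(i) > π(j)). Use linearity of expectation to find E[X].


Write X = Σ X_I over the C(214, 2) = 22791 pairs i < j, with X_I the indicator of one inversion.
There are 22791 indicators.
For each fixed pair i < j, the values π(i) and π(j) are two distinct elements of {1, …, 214} in uniformly random order; by symmetry P[π(i) > π(j)] = 1/2.
By linearity: E[X] = 22791 · (1/2) = C(214, 2) · (1/2) = 22791/2 = 22791/2 ≈ 11395.500.

E[X] = 22791/2 = 11395.500.


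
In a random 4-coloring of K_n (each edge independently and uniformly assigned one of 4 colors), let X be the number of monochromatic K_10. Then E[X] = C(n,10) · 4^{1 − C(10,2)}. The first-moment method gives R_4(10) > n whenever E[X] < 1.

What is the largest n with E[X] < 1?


We need C(n, 10) · 4^{1 − 45} < 1, i.e. C(n, 10) < 4^{45 − 1} = 309485009821345068724781056.
Check values of n near the boundary:
  n = 2018: C(2018, 10) = 301820606687612220663963508; 301820606687612220663963508 < 309485009821345068724781056? YES
  n = 2019: C(2019, 10) = 303322949179835278009229628; 303322949179835278009229628 < 309485009821345068724781056? YES
  n = 2020: C(2020, 10) = 304832018578739931133653656; 304832018578739931133653656 < 309485009821345068724781056? YES
  n = 2021: C(2021, 10) = 306347841644770462864800616; 306347841644770462864800616 < 309485009821345068724781056? YES
  n = 2022: C(2022, 10) = 307870445231474093395937796; 307870445231474093395937796 < 309485009821345068724781056? YES
  n = 2023: C(2023, 10) = 309399856285778485315440716; 309399856285778485315440716 < 309485009821345068724781056? YES
  n = 2024: C(2024, 10) = 310936101848269937576192656; 310936101848269937576192656 < 309485009821345068724781056? NO
The largest n with C(n, 10) < 309485009821345068724781056 is n = 2023 (where E[X] = 77349964071444621328860179/77371252455336267181195264 ≈ 0.9997249). Hence R_4(10) > 2023, i.e. R_4(10) ≥ 2024.

Largest n = 2023; hence R_4(10) > 2023.


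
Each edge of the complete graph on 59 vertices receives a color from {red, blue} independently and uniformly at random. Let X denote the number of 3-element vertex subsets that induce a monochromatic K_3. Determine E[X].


Let X = Σ_S X_S over the C(59, 3) = 32509 subsets S of size 3, where X_S = 1 if the K_3 on S is monochromatic.
For a fixed S, the K_3 on S has C(3, 2) = 3 edges. P[all 3 edges red] = (1/2)^3, and likewise for blue, so P[monochromatic] = 2·(1/2)^3 = 2^{1 − 3} = 1/4.
Summing: E[X] = C(59, 3) · 2^{1 − 3} = 32509 · 1/4 = 32509/4.
Numerically: E[X] ≈ 8127.250000.

E[X] = C(59,3)·2^(1−C(3,2)) = 32509/4 ≈ 8127.250000.


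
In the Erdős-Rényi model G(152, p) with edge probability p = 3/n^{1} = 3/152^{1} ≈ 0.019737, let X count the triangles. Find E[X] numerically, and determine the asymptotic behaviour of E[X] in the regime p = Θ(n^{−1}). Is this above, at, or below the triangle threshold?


Number of potential triangles: C(152, 3) = 573800.
Each occurs with probability p³ ≈ (0.019737)³ ≈ 7.6883474e-06.
By linearity: E[X] = C(152, 3)·p³ ≈ 573800 · 7.6883474e-06 ≈ 4.41157.
Here α = 1, so p = 3/n is exactly at the triangle threshold p ~ 1/n. Asymptotically E[X] → c³/6 = 3³/6 = 9/2 ≈ 4.50000, a bounded constant. In this regime the triangle count is asymptotically Poisson(c³/6).

E[X] ≈ 4.41157; in regime p = Θ(1/n^{1}) E[X] stays bounded (at the triangle threshold p ~ 1/n).


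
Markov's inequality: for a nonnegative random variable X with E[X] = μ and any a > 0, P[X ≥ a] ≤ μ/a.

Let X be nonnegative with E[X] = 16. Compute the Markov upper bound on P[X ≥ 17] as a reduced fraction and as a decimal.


μ = E[X] = 16, a = 17.
Markov: P[X ≥ 17] ≤ μ/a = (16)/17 = 16/17.
Numerically: ≈ 0.94118.
(Since a = 17 > μ = 16.00000, the bound 16/17 is < 1 and informative.)

P[X ≥ 17] ≤ 16/17 ≈ 0.94118.


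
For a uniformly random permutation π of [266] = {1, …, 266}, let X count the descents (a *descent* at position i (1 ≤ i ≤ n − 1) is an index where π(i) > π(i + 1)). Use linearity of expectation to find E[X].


Write X = Σ X_I over i = 1, …, 265, with X_I the indicator of one descent.
There are 265 indicators.
For each fixed i, the pair (π(i), π(i+1)) is a uniformly random ordered pair of distinct values from {1, …, 266}; by symmetry P[π(i) > π(i+1)] = 1/2.
By linearity: E[X] = 265 · (1/2) = (266 − 1) · (1/2) = 265/2 ≈ 132.500.

E[X] = 265/2 = 132.500.


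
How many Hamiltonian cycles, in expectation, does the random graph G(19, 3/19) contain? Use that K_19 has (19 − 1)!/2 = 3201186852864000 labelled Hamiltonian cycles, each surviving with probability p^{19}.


K_19 has (19 − 1)!/2 = 3201186852864000 labelled Hamiltonian cycles.
For each such Hamiltonian cycle H, let X_H = 1 if all 19 edges of H are present in G. Then P[X_H = 1] = p^{19} = (3/19)^{19} = 1162261467/1978419655660313589123979.
By linearity: E[X] = Σ_H E[X_H] = 3201186852864000 · p^{19} = 3201186852864000 · 1162261467/1978419655660313589123979 = 3720616127750825791488000/1978419655660313589123979.
Numerically: E[X] ≈ 1.8806.

E[X] = 3201186852864000 · (3/19)^{19} = 3720616127750825791488000/1978419655660313589123979 ≈ 1.8806.


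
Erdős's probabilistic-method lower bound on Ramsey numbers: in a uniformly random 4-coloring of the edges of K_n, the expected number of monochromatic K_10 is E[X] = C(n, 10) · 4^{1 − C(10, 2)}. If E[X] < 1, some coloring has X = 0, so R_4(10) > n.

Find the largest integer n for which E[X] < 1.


We need C(n, 10) · 4^{1 − 45} < 1, i.e. C(n, 10) < 4^{45 − 1} = 309485009821345068724781056.
Check values of n near the boundary:
  n = 2021: C(2021, 10) = 306347841644770462864800616; 306347841644770462864800616 < 309485009821345068724781056? YES
  n = 2022: C(2022, 10) = 307870445231474093395937796; 307870445231474093395937796 < 309485009821345068724781056? YES
  n = 2023: C(2023, 10) = 309399856285778485315440716; 309399856285778485315440716 < 309485009821345068724781056? YES
  n = 2024: C(2024, 10) = 310936101848269937576192656; 310936101848269937576192656 < 309485009821345068724781056? NO
  n = 2025: C(2025, 10) = 312479209053472269772600560; 312479209053472269772600560 < 309485009821345068724781056? NO
  n = 2026: C(2026, 10) = 314029205130126398094885285; 314029205130126398094885285 < 309485009821345068724781056? NO
The largest n with C(n, 10) < 309485009821345068724781056 is n = 2023 (where E[X] = 77349964071444621328860179/77371252455336267181195264 ≈ 0.9997). Hence R_4(10) > 2023, i.e. R_4(10) ≥ 2024.

Largest n = 2023; hence R_4(10) > 2023.


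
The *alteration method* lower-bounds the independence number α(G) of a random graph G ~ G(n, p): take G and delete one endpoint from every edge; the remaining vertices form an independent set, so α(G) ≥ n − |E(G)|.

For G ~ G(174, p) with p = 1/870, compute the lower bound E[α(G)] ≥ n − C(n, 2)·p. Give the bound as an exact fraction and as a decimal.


E[|E(G)|] = C(174, 2)·p = 15051 · (1/870) = 173/10.
E[α(G)] ≥ n − E[|E(G)|] = 174 − 173/10 = 1567/10.
Numerically: ≈ 156.70000.
(This is only a lower bound; the true E[α(G)] may be larger.)

E[α(G)] ≥ 1567/10 ≈ 156.70000.


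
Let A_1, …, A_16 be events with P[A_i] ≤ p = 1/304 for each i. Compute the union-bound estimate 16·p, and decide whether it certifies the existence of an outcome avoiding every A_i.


Union bound: P[∪_{i=1}^{16} A_i] ≤ Σ_i P[A_i] ≤ 16·p = 16·(1/304) = 1/19.
Numerically: 1/19 ≈ 0.0526316.
Is 1/19 < 1? YES.
Since P[∪ A_i] ≤ 1/19 < 1, the complement has P[∩ A_i^c] ≥ 1 − 1/19 = 18/19 > 0, so some outcome avoids every A_i.

16·p = 1/19 ≈ 0.0526316; existence CERTIFIED by the union bound.


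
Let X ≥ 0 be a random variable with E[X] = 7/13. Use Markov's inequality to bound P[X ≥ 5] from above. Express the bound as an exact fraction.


μ = E[X] = 7/13, a = 5.
Markov: P[X ≥ 5] ≤ μ/a = (7/13)/5 = 7/65.
Numerically: ≈ 0.1077.
(Since a = 5 > μ = 0.5385, the bound 7/65 is < 1 and informative.)

P[X ≥ 5] ≤ 7/65 ≈ 0.1077.


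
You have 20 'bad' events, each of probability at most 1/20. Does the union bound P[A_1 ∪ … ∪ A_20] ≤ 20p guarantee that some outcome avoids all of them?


Union bound: P[∪_{i=1}^{20} A_i] ≤ Σ_i P[A_i] ≤ 20·p = 20·(1/20) = 1.
Numerically: 1 ≈ 1.0000.
Is 1 < 1? NO.
Since the bound 1 is ≥ 1, the union bound is uninformative here; it does NOT by itself certify existence.

20·p = 1 ≈ 1.0000; existence NOT certified by the union bound.


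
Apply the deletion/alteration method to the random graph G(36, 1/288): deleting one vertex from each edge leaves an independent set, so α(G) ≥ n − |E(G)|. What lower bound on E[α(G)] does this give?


E[|E(G)|] = C(36, 2)·p = 630 · (1/288) = 35/16.
E[α(G)] ≥ n − E[|E(G)|] = 36 − 35/16 = 541/16.
Numerically: ≈ 33.81250.
(This is only a lower bound; the true E[α(G)] may be larger.)

E[α(G)] ≥ 541/16 ≈ 33.81250.


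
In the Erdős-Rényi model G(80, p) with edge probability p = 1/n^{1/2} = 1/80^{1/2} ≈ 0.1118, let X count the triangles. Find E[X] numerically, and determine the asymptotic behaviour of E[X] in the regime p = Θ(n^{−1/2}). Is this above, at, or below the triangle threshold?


Number of potential triangles: C(80, 3) = 82160.
Each occurs with probability p³ ≈ (0.1118)³ ≈ 1.3975425e-03.
By linearity: E[X] = C(80, 3)·p³ ≈ 82160 · 1.3975425e-03 ≈ 114.82209.
Since α = 1/2 < 1, p = c/n^{1/2} ≫ 1/n is above the triangle threshold p ~ 1/n. Asymptotically E[X] ~ (c³/6)·n^{3(1−α)} = (1³/6)·n^{1.5} → ∞; triangles are abundant w.h.p.

E[X] ≈ 114.82209; in regime p = Θ(1/n^{1/2}) E[X] diverges (above the triangle threshold p ~ 1/n).


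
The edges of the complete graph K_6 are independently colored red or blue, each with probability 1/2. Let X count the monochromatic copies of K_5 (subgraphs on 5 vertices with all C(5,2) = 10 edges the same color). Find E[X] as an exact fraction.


Let X = Σ_S X_S over the C(6, 5) = 6 subsets S of size 5, where X_S = 1 if the K_5 on S is monochromatic.
For a fixed S, the K_5 on S has C(5, 2) = 10 edges. P[all 10 edges red] = (1/2)^10, and likewise for blue, so P[monochromatic] = 2·(1/2)^10 = 2^{1 − 10} = 1/512.
By linearity of expectation: E[X] = C(6, 5) · 2^{1 − 10} = 6 · 1/512 = 3/256.
Numerically: E[X] ≈ 0.0117.

E[X] = C(6,5)·2^(1−C(5,2)) = 3/256 ≈ 0.0117.


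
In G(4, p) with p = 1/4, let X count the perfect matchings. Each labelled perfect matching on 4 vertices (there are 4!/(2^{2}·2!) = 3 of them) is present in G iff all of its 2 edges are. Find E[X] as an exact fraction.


K_4 has 4!/(2^{2}·2!) = 3 labelled perfect matchings.
For each such perfect matching H, let X_H = 1 if all 2 edges of H are present in G. Then P[X_H = 1] = p^{2} = (1/4)^{2} = 1/16.
By linearity of expectation: E[X] = Σ_H E[X_H] = 3 · p^{2} = 3 · 1/16 = 3/16.
Numerically: E[X] ≈ 0.1875.

E[X] = 3 · (1/4)^{2} = 3/16 ≈ 0.1875.


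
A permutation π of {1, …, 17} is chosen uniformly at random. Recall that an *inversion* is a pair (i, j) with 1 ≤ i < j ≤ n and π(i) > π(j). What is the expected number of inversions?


Write X = Σ X_I over the C(17, 2) = 136 pairs i < j, with X_I the indicator of one inversion.
There are 136 indicators.
For each fixed pair i < j, the values π(i) and π(j) are two distinct elements of {1, …, 17} in uniformly random order; by symmetry P[π(i) > π(j)] = 1/2.
By linearity: E[X] = 136 · (1/2) = C(17, 2) · (1/2) = 136/2 = 68 ≈ 68.000.

E[X] = 68 = 68.000.


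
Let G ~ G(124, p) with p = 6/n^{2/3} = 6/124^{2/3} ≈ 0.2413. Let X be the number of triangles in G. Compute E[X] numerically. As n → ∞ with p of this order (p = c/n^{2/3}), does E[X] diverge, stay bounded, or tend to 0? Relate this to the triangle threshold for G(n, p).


Number of potential triangles: C(124, 3) = 310124.
Each occurs with probability p³ ≈ (0.2413)³ ≈ 1.404787e-02.
By linearity: E[X] = C(124, 3)·p³ ≈ 310124 · 1.404787e-02 ≈ 4356.5806.
Since α = 2/3 < 1, p = c/n^{2/3} ≫ 1/n is above the triangle threshold p ~ 1/n. Asymptotically E[X] ~ (c³/6)·n^{3(1−α)} = (6³/6)·n^{1} → ∞; triangles are abundant w.h.p.

E[X] ≈ 4356.5806; in regime p = Θ(1/n^{2/3}) E[X] diverges (above the triangle threshold p ~ 1/n).


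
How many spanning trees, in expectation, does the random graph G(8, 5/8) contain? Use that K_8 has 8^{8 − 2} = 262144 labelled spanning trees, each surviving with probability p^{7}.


K_8 has 8^{8 − 2} = 262144 labelled spanning trees.
For each such spanning tree H, let X_H = 1 if all 7 edges of H are present in G. Then P[X_H = 1] = p^{7} = (5/8)^{7} = 78125/2097152.
Summing the indicators: E[X] = Σ_H E[X_H] = 262144 · p^{7} = 262144 · 78125/2097152 = 78125/8.
Numerically: E[X] ≈ 9.77e+03.

E[X] = 262144 · (5/8)^{7} = 78125/8 ≈ 9.77e+03.


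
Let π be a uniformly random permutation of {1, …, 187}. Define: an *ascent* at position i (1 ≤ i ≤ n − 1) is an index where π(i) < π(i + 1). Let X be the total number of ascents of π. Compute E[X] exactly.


Write X = Σ X_I over i = 1, …, 186, with X_I the indicator of one ascent.
There are 186 indicators.
For each fixed i, the pair (π(i), π(i+1)) is a uniformly random ordered pair of distinct values from {1, …, 187}; by symmetry P[π(i) < π(i+1)] = 1/2.
By linearity: E[X] = 186 · (1/2) = (187 − 1) · (1/2) = 93 ≈ 93.00000.

E[X] = 93 = 93.00000.


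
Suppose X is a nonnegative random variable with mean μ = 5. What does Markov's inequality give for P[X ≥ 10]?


μ = E[X] = 5, a = 10.
Markov: P[X ≥ 10] ≤ μ/a = (5)/10 = 1/2.
Numerically: ≈ 0.500.
(Since a = 10 > μ = 5.000, the bound 1/2 is < 1 and informative.)

P[X ≥ 10] ≤ 1/2 ≈ 0.500.


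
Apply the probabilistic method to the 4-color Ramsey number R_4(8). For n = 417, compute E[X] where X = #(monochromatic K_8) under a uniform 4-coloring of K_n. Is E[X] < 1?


E[X] = C(417, 8) · 4^{1 − 28} = 21194845068522060 · 4^{−27} = 21194845068522060/18014398509481984.
As a reduced fraction: E[X] = 5298711267130515/4503599627370496 ≈ 1.177.
Is E[X] < 1? NO.
Since E[X] ≥ 1, the first-moment bound is inconclusive at n = 417; it does NOT by itself certify R_4(8) > 417.

E[X] = 5298711267130515/4503599627370496 ≈ 1.177; E[X] ≥ 1; first-moment method inconclusive here.


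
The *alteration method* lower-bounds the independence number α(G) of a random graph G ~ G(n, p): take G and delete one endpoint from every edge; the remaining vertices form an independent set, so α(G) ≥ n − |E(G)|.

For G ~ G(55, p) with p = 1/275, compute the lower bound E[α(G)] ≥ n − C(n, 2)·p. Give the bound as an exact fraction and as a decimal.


E[|E(G)|] = C(55, 2)·p = 1485 · (1/275) = 27/5.
E[α(G)] ≥ n − E[|E(G)|] = 55 − 27/5 = 248/5.
Numerically: ≈ 49.60000.
(This is only a lower bound; the true E[α(G)] may be larger.)

E[α(G)] ≥ 248/5 ≈ 49.60000.


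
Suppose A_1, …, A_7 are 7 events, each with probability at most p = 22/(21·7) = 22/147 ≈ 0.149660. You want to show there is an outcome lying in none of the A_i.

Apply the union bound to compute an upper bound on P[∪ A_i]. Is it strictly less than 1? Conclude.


Union bound: P[∪_{i=1}^{7} A_i] ≤ Σ_i P[A_i] ≤ 7·p = 7·(22/147) = 22/21.
Numerically: 22/21 ≈ 1.047619.
Is 22/21 < 1? NO.
Since the bound 22/21 is ≥ 1, the union bound is uninformative here; it does NOT by itself certify existence.

7·p = 22/21 ≈ 1.047619; existence NOT certified by the union bound.


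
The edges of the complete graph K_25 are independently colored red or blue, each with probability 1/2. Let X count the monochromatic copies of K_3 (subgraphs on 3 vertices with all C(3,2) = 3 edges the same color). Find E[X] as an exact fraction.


Let X = Σ_S X_S over the C(25, 3) = 2300 subsets S of size 3, where X_S = 1 if the K_3 on S is monochromatic.
For a fixed S, the K_3 on S has C(3, 2) = 3 edges. P[all 3 edges red] = (1/2)^3, and likewise for blue, so P[monochromatic] = 2·(1/2)^3 = 2^{1 − 3} = 1/4.
Summing: E[X] = C(25, 3) · 2^{1 − 3} = 2300 · 1/4 = 575.
Numerically: E[X] ≈ 575.0000.

E[X] = C(25,3)·2^(1−C(3,2)) = 575 ≈ 575.0000.


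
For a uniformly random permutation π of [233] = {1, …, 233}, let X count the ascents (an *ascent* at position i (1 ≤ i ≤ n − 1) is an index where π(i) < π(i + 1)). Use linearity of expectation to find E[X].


Write X = Σ X_I over i = 1, …, 232, with X_I the indicator of one ascent.
There are 232 indicators.
For each fixed i, the pair (π(i), π(i+1)) is a uniformly random ordered pair of distinct values from {1, …, 233}; by symmetry P[π(i) < π(i+1)] = 1/2.
By linearity: E[X] = 232 · (1/2) = (233 − 1) · (1/2) = 116 ≈ 116.00000.

E[X] = 116 = 116.00000.


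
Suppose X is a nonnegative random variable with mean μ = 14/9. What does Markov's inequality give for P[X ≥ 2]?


μ = E[X] = 14/9, a = 2.
Markov: P[X ≥ 2] ≤ μ/a = (14/9)/2 = 7/9.
Numerically: ≈ 0.77778.
(Since a = 2 > μ = 1.55556, the bound 7/9 is < 1 and informative.)

P[X ≥ 2] ≤ 7/9 ≈ 0.77778.


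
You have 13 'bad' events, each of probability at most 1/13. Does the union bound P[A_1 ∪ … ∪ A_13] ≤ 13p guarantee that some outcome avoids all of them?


Union bound: P[∪_{i=1}^{13} A_i] ≤ Σ_i P[A_i] ≤ 13·p = 13·(1/13) = 1.
Numerically: 1 ≈ 1.000000.
Is 1 < 1? NO.
Since the bound 1 is ≥ 1, the union bound is uninformative here; it does NOT by itself certify existence.

13·p = 1 ≈ 1.000000; existence NOT certified by the union bound.


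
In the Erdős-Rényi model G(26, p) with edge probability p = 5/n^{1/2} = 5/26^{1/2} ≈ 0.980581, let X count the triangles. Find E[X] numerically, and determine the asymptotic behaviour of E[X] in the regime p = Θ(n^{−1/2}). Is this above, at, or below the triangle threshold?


Number of potential triangles: C(26, 3) = 2600.
Each occurs with probability p³ ≈ (0.980581)³ ≈ 9.42866034e-01.
By linearity: E[X] = C(26, 3)·p³ ≈ 2600 · 9.42866034e-01 ≈ 2451.451689.
Since α = 1/2 < 1, p = c/n^{1/2} ≫ 1/n is above the triangle threshold p ~ 1/n. Asymptotically E[X] ~ (c³/6)·n^{3(1−α)} = (5³/6)·n^{1.5} → ∞; triangles are abundant w.h.p.

E[X] ≈ 2451.451689; in regime p = Θ(1/n^{1/2}) E[X] diverges (above the triangle threshold p ~ 1/n).


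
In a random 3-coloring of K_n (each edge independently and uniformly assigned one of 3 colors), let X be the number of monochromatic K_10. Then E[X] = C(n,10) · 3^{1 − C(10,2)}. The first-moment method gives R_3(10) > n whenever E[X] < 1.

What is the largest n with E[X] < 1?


We need C(n, 10) · 3^{1 − 45} < 1, i.e. C(n, 10) < 3^{45 − 1} = 984770902183611232881.
Check values of n near the boundary:
  n = 569: C(569, 10) = 905357721286137524328; 905357721286137524328 < 984770902183611232881? YES
  n = 570: C(570, 10) = 921524823451961408691; 921524823451961408691 < 984770902183611232881? YES
  n = 571: C(571, 10) = 937951290893172842001; 937951290893172842001 < 984770902183611232881? YES
  n = 572: C(572, 10) = 954640815642161682606; 954640815642161682606 < 984770902183611232881? YES
  n = 573: C(573, 10) = 971597135635805762226; 971597135635805762226 < 984770902183611232881? YES
  n = 574: C(574, 10) = 988824035203816502691; 988824035203816502691 < 984770902183611232881? NO
The largest n with C(n, 10) < 984770902183611232881 is n = 573 (where E[X] = 35985079097622435638/36472996377170786403 ≈ 0.9866225). Hence R_3(10) > 573, i.e. R_3(10) ≥ 574.

Largest n = 573; hence R_3(10) > 573.


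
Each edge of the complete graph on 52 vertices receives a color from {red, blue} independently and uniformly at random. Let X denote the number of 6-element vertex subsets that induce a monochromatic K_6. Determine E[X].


Let X = Σ_S X_S over the C(52, 6) = 20358520 subsets S of size 6, where X_S = 1 if the K_6 on S is monochromatic.
For a fixed S, the K_6 on S has C(6, 2) = 15 edges. P[all 15 edges red] = (1/2)^15, and likewise for blue, so P[monochromatic] = 2·(1/2)^15 = 2^{1 − 15} = 1/16384.
Summing: E[X] = C(52, 6) · 2^{1 − 15} = 20358520 · 1/16384 = 2544815/2048.
Numerically: E[X] ≈ 1242.585.

E[X] = C(52,6)·2^(1−C(6,2)) = 2544815/2048 ≈ 1242.585.


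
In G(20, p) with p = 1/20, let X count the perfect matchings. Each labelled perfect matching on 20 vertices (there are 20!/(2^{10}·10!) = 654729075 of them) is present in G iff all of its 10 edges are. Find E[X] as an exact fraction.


K_20 has 20!/(2^{10}·10!) = 654729075 labelled perfect matchings.
For each such perfect matching H, let X_H = 1 if all 10 edges of H are present in G. Then P[X_H = 1] = p^{10} = (1/20)^{10} = 1/10240000000000.
Summing the indicators: E[X] = Σ_H E[X_H] = 654729075 · p^{10} = 654729075 · 1/10240000000000 = 26189163/409600000000.
Numerically: E[X] ≈ 6.39e-05.

E[X] = 654729075 · (1/20)^{10} = 26189163/409600000000 ≈ 6.39e-05.


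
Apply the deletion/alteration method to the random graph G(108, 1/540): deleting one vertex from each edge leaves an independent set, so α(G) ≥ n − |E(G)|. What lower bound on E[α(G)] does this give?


E[|E(G)|] = C(108, 2)·p = 5778 · (1/540) = 107/10.
E[α(G)] ≥ n − E[|E(G)|] = 108 − 107/10 = 973/10.
Numerically: ≈ 97.300.
(This is only a lower bound; the true E[α(G)] may be larger.)

E[α(G)] ≥ 973/10 ≈ 97.300.


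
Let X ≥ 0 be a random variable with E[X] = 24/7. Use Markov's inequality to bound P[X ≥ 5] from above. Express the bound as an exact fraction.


μ = E[X] = 24/7, a = 5.
Markov: P[X ≥ 5] ≤ μ/a = (24/7)/5 = 24/35.
Numerically: ≈ 0.68571.
(Since a = 5 > μ = 3.42857, the bound 24/35 is < 1 and informative.)

P[X ≥ 5] ≤ 24/35 ≈ 0.68571.


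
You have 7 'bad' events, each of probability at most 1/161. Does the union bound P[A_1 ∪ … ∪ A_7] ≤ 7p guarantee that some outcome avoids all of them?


Union bound: P[∪_{i=1}^{7} A_i] ≤ Σ_i P[A_i] ≤ 7·p = 7·(1/161) = 1/23.
Numerically: 1/23 ≈ 0.0435.
Is 1/23 < 1? YES.
Since P[∪ A_i] ≤ 1/23 < 1, the complement has P[∩ A_i^c] ≥ 1 − 1/23 = 22/23 > 0, so some outcome avoids every A_i.

7·p = 1/23 ≈ 0.0435; existence CERTIFIED by the union bound.


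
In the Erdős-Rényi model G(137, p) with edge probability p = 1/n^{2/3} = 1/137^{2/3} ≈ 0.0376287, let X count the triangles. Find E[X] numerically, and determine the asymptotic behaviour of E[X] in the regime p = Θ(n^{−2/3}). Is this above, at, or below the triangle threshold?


Number of potential triangles: C(137, 3) = 419220.
Each occurs with probability p³ ≈ (0.0376287)³ ≈ 5.32793436e-05.
By linearity: E[X] = C(137, 3)·p³ ≈ 419220 · 5.32793436e-05 ≈ 22.335766.
Since α = 2/3 < 1, p = c/n^{2/3} ≫ 1/n is above the triangle threshold p ~ 1/n. Asymptotically E[X] ~ (c³/6)·n^{3(1−α)} = (1³/6)·n^{1} → ∞; triangles are abundant w.h.p.

E[X] ≈ 22.335766; in regime p = Θ(1/n^{2/3}) E[X] diverges (above the triangle threshold p ~ 1/n).


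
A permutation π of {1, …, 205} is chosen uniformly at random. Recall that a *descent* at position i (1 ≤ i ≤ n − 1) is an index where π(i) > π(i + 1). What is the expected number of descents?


Write X = Σ X_I over i = 1, …, 204, with X_I the indicator of one descent.
There are 204 indicators.
For each fixed i, the pair (π(i), π(i+1)) is a uniformly random ordered pair of distinct values from {1, …, 205}; by symmetry P[π(i) > π(i+1)] = 1/2.
By linearity: E[X] = 204 · (1/2) = (205 − 1) · (1/2) = 102 ≈ 102.000000.

E[X] = 102 = 102.000000.


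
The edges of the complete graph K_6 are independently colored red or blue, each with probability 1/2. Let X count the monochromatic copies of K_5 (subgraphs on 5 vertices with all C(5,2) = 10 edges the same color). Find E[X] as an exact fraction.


Let X = Σ_S X_S over the C(6, 5) = 6 subsets S of size 5, where X_S = 1 if the K_5 on S is monochromatic.
For a fixed S, the K_5 on S has C(5, 2) = 10 edges. P[all 10 edges red] = (1/2)^10, and likewise for blue, so P[monochromatic] = 2·(1/2)^10 = 2^{1 − 10} = 1/512.
By linearity: E[X] = C(6, 5) · 2^{1 − 10} = 6 · 1/512 = 3/256.
Numerically: E[X] ≈ 0.012.

E[X] = C(6,5)·2^(1−C(5,2)) = 3/256 ≈ 0.012.


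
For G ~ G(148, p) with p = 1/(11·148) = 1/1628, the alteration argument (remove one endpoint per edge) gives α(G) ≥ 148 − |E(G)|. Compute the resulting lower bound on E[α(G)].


E[|E(G)|] = C(148, 2)·p = 10878 · (1/1628) = 147/22.
E[α(G)] ≥ n − E[|E(G)|] = 148 − 147/22 = 3109/22.
Numerically: ≈ 141.31818.
(This is only a lower bound; the true E[α(G)] may be larger.)

E[α(G)] ≥ 3109/22 ≈ 141.31818.


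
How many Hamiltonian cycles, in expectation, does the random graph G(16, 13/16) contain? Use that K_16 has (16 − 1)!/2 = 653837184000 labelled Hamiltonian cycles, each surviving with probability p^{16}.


K_16 has (16 − 1)!/2 = 653837184000 labelled Hamiltonian cycles.
For each such Hamiltonian cycle H, let X_H = 1 if all 16 edges of H are present in G. Then P[X_H = 1] = p^{16} = (13/16)^{16} = 665416609183179841/18446744073709551616.
By linearity: E[X] = Σ_H E[X_H] = 653837184000 · p^{16} = 653837184000 · 665416609183179841/18446744073709551616 = 424877072202303561918952875/18014398509481984.
Numerically: E[X] ≈ 2.3585e+10.

E[X] = 653837184000 · (13/16)^{16} = 424877072202303561918952875/18014398509481984 ≈ 2.3585e+10.


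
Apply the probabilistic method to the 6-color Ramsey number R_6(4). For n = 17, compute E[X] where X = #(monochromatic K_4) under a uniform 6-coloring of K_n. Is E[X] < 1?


E[X] = C(17, 4) · 6^{1 − 6} = 2380 · 6^{−5} = 2380/7776.
As a reduced fraction: E[X] = 595/1944 ≈ 0.306070.
Is E[X] < 1? YES.
Since E[X] < 1, there exists a 6-coloring of K_{17} with no monochromatic K_4; hence R_6(4) > 17.

E[X] = 595/1944 ≈ 0.306070; E[X] < 1, so R_6(4) > 17.


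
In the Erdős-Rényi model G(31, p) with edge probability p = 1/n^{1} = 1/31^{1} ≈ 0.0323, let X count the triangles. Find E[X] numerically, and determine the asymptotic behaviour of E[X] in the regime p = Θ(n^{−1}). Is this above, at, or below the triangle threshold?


Number of potential triangles: C(31, 3) = 4495.
Each occurs with probability p³ ≈ (0.0323)³ ≈ 3.35672e-05.
By linearity: E[X] = C(31, 3)·p³ ≈ 4495 · 3.35672e-05 ≈ 0.151.
Here α = 1, so p = 1/n is exactly at the triangle threshold p ~ 1/n. Asymptotically E[X] → c³/6 = 1³/6 = 1/6 ≈ 0.167, a bounded constant. In this regime the triangle count is asymptotically Poisson(c³/6).

E[X] ≈ 0.151; in regime p = Θ(1/n^{1}) E[X] stays bounded (at the triangle threshold p ~ 1/n).


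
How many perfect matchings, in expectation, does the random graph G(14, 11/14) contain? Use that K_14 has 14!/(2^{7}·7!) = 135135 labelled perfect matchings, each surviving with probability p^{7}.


K_14 has 14!/(2^{7}·7!) = 135135 labelled perfect matchings.
For each such perfect matching H, let X_H = 1 if all 7 edges of H are present in G. Then P[X_H = 1] = p^{7} = (11/14)^{7} = 19487171/105413504.
By linearity: E[X] = Σ_H E[X_H] = 135135 · p^{7} = 135135 · 19487171/105413504 = 376199836155/15059072.
Numerically: E[X] ≈ 2.498e+04.

E[X] = 135135 · (11/14)^{7} = 376199836155/15059072 ≈ 2.498e+04.


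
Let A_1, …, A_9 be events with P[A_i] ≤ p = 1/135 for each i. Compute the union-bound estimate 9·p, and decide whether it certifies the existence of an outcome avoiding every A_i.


Union bound: P[∪_{i=1}^{9} A_i] ≤ Σ_i P[A_i] ≤ 9·p = 9·(1/135) = 1/15.
Numerically: 1/15 ≈ 0.06667.
Is 1/15 < 1? YES.
Since P[∪ A_i] ≤ 1/15 < 1, the complement has P[∩ A_i^c] ≥ 1 − 1/15 = 14/15 > 0, so some outcome avoids every A_i.

9·p = 1/15 ≈ 0.06667; existence CERTIFIED by the union bound.


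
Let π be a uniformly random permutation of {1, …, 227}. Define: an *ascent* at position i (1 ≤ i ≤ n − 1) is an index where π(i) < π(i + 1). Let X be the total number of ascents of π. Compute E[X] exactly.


Write X = Σ X_I over i = 1, …, 226, with X_I the indicator of one ascent.
There are 226 indicators.
For each fixed i, the pair (π(i), π(i+1)) is a uniformly random ordered pair of distinct values from {1, …, 227}; by symmetry P[π(i) < π(i+1)] = 1/2.
By linearity: E[X] = 226 · (1/2) = (227 − 1) · (1/2) = 113 ≈ 113.000000.

E[X] = 113 = 113.000000.


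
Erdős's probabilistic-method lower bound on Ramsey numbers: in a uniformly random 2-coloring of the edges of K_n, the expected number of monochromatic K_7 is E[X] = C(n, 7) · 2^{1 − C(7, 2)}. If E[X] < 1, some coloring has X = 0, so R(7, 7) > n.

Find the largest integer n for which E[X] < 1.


We need C(n, 7) · 2^{1 − 21} < 1, i.e. C(n, 7) < 2^{21 − 1} = 1048576.
Check values of n near the boundary:
  n = 25: C(25, 7) = 480700; 480700 < 1048576? YES
  n = 26: C(26, 7) = 657800; 657800 < 1048576? YES
  n = 27: C(27, 7) = 888030; 888030 < 1048576? YES
  n = 28: C(28, 7) = 1184040; 1184040 < 1048576? NO
  n = 29: C(29, 7) = 1560780; 1560780 < 1048576? NO
The largest n with C(n, 7) < 1048576 is n = 27 (where E[X] = 444015/524288 ≈ 0.84689). Hence R(7, 7) > 27, i.e. R(7, 7) ≥ 28.

Largest n = 27; hence R(7, 7) > 27.


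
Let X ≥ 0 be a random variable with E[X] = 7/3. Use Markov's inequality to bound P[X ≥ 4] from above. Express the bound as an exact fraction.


μ = E[X] = 7/3, a = 4.
Markov: P[X ≥ 4] ≤ μ/a = (7/3)/4 = 7/12.
Numerically: ≈ 0.583.
(Since a = 4 > μ = 2.333, the bound 7/12 is < 1 and informative.)

P[X ≥ 4] ≤ 7/12 ≈ 0.583.


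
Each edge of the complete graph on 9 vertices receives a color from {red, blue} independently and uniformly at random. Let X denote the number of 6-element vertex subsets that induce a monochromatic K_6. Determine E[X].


Let X = Σ_S X_S over the C(9, 6) = 84 subsets S of size 6, where X_S = 1 if the K_6 on S is monochromatic.
For a fixed S, the K_6 on S has C(6, 2) = 15 edges. P[all 15 edges red] = (1/2)^15, and likewise for blue, so P[monochromatic] = 2·(1/2)^15 = 2^{1 − 15} = 1/16384.
By linearity: E[X] = C(9, 6) · 2^{1 − 15} = 84 · 1/16384 = 21/4096.
Numerically: E[X] ≈ 0.005127.

E[X] = C(9,6)·2^(1−C(6,2)) = 21/4096 ≈ 0.005127.


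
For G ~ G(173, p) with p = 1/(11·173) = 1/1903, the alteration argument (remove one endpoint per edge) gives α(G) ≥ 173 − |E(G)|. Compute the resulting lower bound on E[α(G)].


E[|E(G)|] = C(173, 2)·p = 14878 · (1/1903) = 86/11.
E[α(G)] ≥ n − E[|E(G)|] = 173 − 86/11 = 1817/11.
Numerically: ≈ 165.182.
(This is only a lower bound; the true E[α(G)] may be larger.)

E[α(G)] ≥ 1817/11 ≈ 165.182.


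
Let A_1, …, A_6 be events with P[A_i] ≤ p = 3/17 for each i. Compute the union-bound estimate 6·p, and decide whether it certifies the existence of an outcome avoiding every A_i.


Union bound: P[∪_{i=1}^{6} A_i] ≤ Σ_i P[A_i] ≤ 6·p = 6·(3/17) = 18/17.
Numerically: 18/17 ≈ 1.059.
Is 18/17 < 1? NO.
Since the bound 18/17 is ≥ 1, the union bound is uninformative here; it does NOT by itself certify existence.

6·p = 18/17 ≈ 1.059; existence NOT certified by the union bound.


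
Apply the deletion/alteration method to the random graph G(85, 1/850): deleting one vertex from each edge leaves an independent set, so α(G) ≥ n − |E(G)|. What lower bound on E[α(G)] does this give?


E[|E(G)|] = C(85, 2)·p = 3570 · (1/850) = 21/5.
E[α(G)] ≥ n − E[|E(G)|] = 85 − 21/5 = 404/5.
Numerically: ≈ 80.8000.
(This is only a lower bound; the true E[α(G)] may be larger.)

E[α(G)] ≥ 404/5 ≈ 80.8000.


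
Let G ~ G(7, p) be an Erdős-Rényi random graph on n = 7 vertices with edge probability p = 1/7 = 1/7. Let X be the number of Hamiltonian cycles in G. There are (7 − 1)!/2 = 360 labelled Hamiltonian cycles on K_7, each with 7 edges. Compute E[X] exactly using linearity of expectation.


K_7 has (7 − 1)!/2 = 360 labelled Hamiltonian cycles.
For each such Hamiltonian cycle H, let X_H = 1 if all 7 edges of H are present in G. Then P[X_H = 1] = p^{7} = (1/7)^{7} = 1/823543.
Summing the indicators: E[X] = Σ_H E[X_H] = 360 · p^{7} = 360 · 1/823543 = 360/823543.
Numerically: E[X] ≈ 0.0004371.

E[X] = 360 · (1/7)^{7} = 360/823543 ≈ 0.0004371.


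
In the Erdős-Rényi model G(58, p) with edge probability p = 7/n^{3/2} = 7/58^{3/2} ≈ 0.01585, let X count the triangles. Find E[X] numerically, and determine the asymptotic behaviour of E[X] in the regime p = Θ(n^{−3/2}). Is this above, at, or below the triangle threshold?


Number of potential triangles: C(58, 3) = 30856.
Each occurs with probability p³ ≈ (0.01585)³ ≈ 3.979863e-06.
By linearity: E[X] = C(58, 3)·p³ ≈ 30856 · 3.979863e-06 ≈ 0.1228.
Since α = 3/2 > 1, p = c/n^{3/2} = o(1/n) is below the triangle threshold p ~ 1/n. Asymptotically E[X] ~ (c³/6)·n^{3(1−α)} = (7³/6)·n^{-1.5} → 0, so by Markov's inequality G has no triangles w.h.p.

E[X] ≈ 0.1228; in regime p = Θ(1/n^{3/2}) E[X] tends to 0 (below the triangle threshold p ~ 1/n).


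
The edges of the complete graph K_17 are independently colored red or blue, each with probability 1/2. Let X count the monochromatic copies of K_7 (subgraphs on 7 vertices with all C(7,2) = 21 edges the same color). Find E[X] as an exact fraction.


Let X = Σ_S X_S over the C(17, 7) = 19448 subsets S of size 7, where X_S = 1 if the K_7 on S is monochromatic.
For a fixed S, the K_7 on S has C(7, 2) = 21 edges. P[all 21 edges red] = (1/2)^21, and likewise for blue, so P[monochromatic] = 2·(1/2)^21 = 2^{1 − 21} = 1/1048576.
Summing: E[X] = C(17, 7) · 2^{1 − 21} = 19448 · 1/1048576 = 2431/131072.
Numerically: E[X] ≈ 0.018547.

E[X] = C(17,7)·2^(1−C(7,2)) = 2431/131072 ≈ 0.018547.


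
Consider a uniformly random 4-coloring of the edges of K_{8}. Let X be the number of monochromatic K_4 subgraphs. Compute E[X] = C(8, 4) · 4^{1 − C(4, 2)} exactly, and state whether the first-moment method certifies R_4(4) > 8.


E[X] = C(8, 4) · 4^{1 − 6} = 70 · 4^{−5} = 70/1024.
As a reduced fraction: E[X] = 35/512 ≈ 0.068359.
Is E[X] < 1? YES.
Since E[X] < 1, there exists a 4-coloring of K_{8} with no monochromatic K_4; hence R_4(4) > 8.

E[X] = 35/512 ≈ 0.068359; E[X] < 1, so R_4(4) > 8.
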